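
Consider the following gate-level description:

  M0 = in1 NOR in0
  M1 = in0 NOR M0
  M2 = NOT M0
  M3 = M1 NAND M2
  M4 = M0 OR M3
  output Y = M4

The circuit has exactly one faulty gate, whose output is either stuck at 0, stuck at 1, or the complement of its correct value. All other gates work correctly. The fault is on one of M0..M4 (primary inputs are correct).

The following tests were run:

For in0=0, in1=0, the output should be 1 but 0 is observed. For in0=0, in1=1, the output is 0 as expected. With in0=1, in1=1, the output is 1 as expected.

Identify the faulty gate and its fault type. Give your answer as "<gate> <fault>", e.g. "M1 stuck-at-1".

M0 stuck-at-0

Fault-free values for test 1 (in0=0, in1=0): M0=1, M1=0, M2=0, M3=1, M4=1, giving Y=1. Observed 0.
Test 1: faults giving observed 0 are {M0 stuck-at-0, M0 inverted output, M4 stuck-at-0, M4 inverted output}.
Test 2 (in0=0, in1=1): fault-free M0=0, M1=1, M2=1, M3=0, M4=0 → 0; observed 0. Eliminates M0 inverted output, M4 inverted output.
Test 3 (in0=1, in1=1): fault-free M0=0, M1=0, M2=1, M3=1, M4=1 → 1; observed 1. Eliminates M4 stuck-at-0.
Only M0 stuck-at-0 is consistent with every test.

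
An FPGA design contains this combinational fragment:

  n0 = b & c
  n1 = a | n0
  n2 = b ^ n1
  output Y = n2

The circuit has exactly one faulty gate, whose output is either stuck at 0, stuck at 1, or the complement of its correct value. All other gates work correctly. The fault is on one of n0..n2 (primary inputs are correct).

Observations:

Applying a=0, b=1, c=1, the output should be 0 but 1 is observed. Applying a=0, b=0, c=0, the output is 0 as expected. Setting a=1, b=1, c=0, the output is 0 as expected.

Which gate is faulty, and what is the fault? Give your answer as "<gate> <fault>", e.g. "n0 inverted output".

Fault-free values for test 1 (a=0, b=1, c=1): n0=1, n1=1, n2=0, giving Y=0. Observed 1.
Test 1: faults giving observed 1 are {n0 stuck-at-0, n0 inverted output, n1 stuck-at-0, n1 inverted output, n2 stuck-at-1, n2 inverted output}.
Test 2 (a=0, b=0, c=0): fault-free n0=0, n1=0, n2=0 → 0; observed 0. Eliminates n0 inverted output, n1 inverted output, n2 stuck-at-1, n2 inverted output.
Test 3 (a=1, b=1, c=0): fault-free n0=0, n1=1, n2=0 → 0; observed 0. Eliminates n1 stuck-at-0.
Only n0 stuck-at-0 is consistent with every test.

n0 stuck-at-0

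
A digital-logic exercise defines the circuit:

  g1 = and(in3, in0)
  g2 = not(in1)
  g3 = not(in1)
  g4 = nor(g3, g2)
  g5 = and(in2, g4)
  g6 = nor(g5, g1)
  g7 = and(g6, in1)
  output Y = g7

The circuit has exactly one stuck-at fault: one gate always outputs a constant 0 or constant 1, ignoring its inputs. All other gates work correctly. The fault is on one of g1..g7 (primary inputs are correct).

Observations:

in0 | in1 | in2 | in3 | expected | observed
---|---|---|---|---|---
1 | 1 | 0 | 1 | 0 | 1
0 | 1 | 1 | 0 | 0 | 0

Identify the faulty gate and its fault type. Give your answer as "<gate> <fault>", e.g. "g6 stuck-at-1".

Fault-free values for test 1 (in0=1, in1=1, in2=0, in3=1): g1=1, g2=0, g3=0, g4=1, g5=0, g6=0, g7=0, giving Y=0. Observed 1.
Test 1: faults giving observed 1 are {g1 stuck-at-0, g6 stuck-at-1, g7 stuck-at-1}.
Test 2 (in0=0, in1=1, in2=1, in3=0): fault-free g1=0, g2=0, g3=0, g4=1, g5=1, g6=0, g7=0 → 0; observed 0. Eliminates g6 stuck-at-1, g7 stuck-at-1.
Only g1 stuck-at-0 is consistent with every test.

g1 stuck-at-0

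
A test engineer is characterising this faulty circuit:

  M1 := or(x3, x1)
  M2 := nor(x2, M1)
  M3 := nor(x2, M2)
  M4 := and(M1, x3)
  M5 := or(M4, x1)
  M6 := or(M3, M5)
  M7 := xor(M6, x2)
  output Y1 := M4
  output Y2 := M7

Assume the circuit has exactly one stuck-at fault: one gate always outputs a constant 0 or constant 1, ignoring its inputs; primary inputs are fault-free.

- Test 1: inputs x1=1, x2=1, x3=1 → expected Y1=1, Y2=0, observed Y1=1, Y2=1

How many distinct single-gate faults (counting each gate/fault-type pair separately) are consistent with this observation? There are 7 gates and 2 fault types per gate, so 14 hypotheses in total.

3

Fault-free: M1=1, M2=0, M3=0, M4=1, M5=1, M6=1, M7=0 → Y1=1, Y2=0. Observed Y1=1, Y2=1.
  M1 stuck-at-0: output Y1=0, Y2=0 ✗
  M1 stuck-at-1: output Y1=1, Y2=0 ✗
  M2 stuck-at-0: output Y1=1, Y2=0 ✗
  M2 stuck-at-1: output Y1=1, Y2=0 ✗
  M3 stuck-at-0: output Y1=1, Y2=0 ✗
  M3 stuck-at-1: output Y1=1, Y2=0 ✗
  M4 stuck-at-0: output Y1=0, Y2=0 ✗
  M4 stuck-at-1: output Y1=1, Y2=0 ✗
  M5 stuck-at-0: output Y1=1, Y2=1 ✓
  M5 stuck-at-1: output Y1=1, Y2=0 ✗
  M6 stuck-at-0: output Y1=1, Y2=1 ✓
  M6 stuck-at-1: output Y1=1, Y2=0 ✗
  M7 stuck-at-0: output Y1=1, Y2=0 ✗
  M7 stuck-at-1: output Y1=1, Y2=1 ✓
Consistent faults: {M5 stuck-at-0, M6 stuck-at-0, M7 stuck-at-1} — 3 in all.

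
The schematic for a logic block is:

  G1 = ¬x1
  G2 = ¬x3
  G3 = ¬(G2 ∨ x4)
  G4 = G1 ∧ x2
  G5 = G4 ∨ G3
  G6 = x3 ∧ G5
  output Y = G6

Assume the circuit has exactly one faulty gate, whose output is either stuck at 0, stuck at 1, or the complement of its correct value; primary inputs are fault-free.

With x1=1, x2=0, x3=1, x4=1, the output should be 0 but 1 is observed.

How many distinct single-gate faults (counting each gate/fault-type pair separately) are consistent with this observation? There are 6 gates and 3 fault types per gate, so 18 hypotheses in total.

8

Fault-free: G1=0, G2=0, G3=0, G4=0, G5=0, G6=0 → 0. Observed 1.
  G1: none of the 3 fault types match ✗
  G2: none of the 3 fault types match ✗
  G3: stuck-at-1, inverted output ✓; others ✗
  G4: stuck-at-1, inverted output ✓; others ✗
  G5: stuck-at-1, inverted output ✓; others ✗
  G6: stuck-at-1, inverted output ✓; others ✗
Consistent faults: {G3 stuck-at-1, G3 inverted output, G4 stuck-at-1, G4 inverted output, G5 stuck-at-1, G5 inverted output, G6 stuck-at-1, G6 inverted output} — 8 in all.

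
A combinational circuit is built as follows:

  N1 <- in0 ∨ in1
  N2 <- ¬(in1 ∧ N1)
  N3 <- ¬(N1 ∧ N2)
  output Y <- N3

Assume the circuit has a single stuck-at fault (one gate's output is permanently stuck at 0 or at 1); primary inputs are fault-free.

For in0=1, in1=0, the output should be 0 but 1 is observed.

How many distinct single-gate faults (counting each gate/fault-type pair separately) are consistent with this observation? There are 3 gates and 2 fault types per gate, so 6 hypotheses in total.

Fault-free: N1=1, N2=1, N3=0 → 0. Observed 1.
  N1 stuck-at-0: output 1 ✓
  N1 stuck-at-1: output 0 ✗
  N2 stuck-at-0: output 1 ✓
  N2 stuck-at-1: output 0 ✗
  N3 stuck-at-0: output 0 ✗
  N3 stuck-at-1: output 1 ✓
Consistent faults: {N1 stuck-at-0, N2 stuck-at-0, N3 stuck-at-1} — 3 in all.

3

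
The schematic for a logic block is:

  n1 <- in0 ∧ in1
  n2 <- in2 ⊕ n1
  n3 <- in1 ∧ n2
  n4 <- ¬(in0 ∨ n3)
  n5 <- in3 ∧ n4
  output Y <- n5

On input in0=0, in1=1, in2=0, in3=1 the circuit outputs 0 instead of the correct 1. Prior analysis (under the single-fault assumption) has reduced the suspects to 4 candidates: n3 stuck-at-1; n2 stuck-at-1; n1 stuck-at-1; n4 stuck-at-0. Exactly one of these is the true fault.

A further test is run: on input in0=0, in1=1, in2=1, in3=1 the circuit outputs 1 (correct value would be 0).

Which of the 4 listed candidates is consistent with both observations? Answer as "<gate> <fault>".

n1 stuck-at-1

Evaluate each candidate on input in0=0, in1=1, in2=1, in3=1:
  n3 stuck-at-1: n1=0, n2=1, n3=1 [stuck-at-1], n4=0, n5=0 → 0 — eliminated
  n2 stuck-at-1: n1=0, n2=1 [stuck-at-1], n3=1, n4=0, n5=0 → 0 — eliminated
  n1 stuck-at-1: n1=1 [stuck-at-1], n2=0, n3=0, n4=1, n5=1 → 1 — matches
  n4 stuck-at-0: n1=0, n2=1, n3=1, n4=0 [stuck-at-0], n5=0 → 0 — eliminated
Only n1 stuck-at-1 reproduces the observed 1.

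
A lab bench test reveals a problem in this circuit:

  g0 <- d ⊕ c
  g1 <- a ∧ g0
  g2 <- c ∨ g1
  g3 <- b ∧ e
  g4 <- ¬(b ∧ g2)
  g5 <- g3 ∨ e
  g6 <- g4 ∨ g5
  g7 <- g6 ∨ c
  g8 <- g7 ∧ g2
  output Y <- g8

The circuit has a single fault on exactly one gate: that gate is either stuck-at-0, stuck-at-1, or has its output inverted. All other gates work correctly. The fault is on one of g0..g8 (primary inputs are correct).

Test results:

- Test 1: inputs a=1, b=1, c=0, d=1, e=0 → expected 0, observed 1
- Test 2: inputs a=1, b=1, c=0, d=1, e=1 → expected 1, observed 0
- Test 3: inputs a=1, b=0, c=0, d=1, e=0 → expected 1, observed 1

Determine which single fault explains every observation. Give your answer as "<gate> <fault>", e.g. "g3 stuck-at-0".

g5 inverted output

Fault-free values for test 1 (a=1, b=1, c=0, d=1, e=0): g0=1, g1=1, g2=1, g3=0, g4=0, g5=0, g6=0, g7=0, g8=0, giving Y=0. Observed 1.
Test 1: faults giving observed 1 are {g3 stuck-at-1, g3 inverted output, g4 stuck-at-1, g4 inverted output, g5 stuck-at-1, g5 inverted output, g6 stuck-at-1, g6 inverted output, g7 stuck-at-1, g7 inverted output, g8 stuck-at-1, g8 inverted output}.
Test 2 (a=1, b=1, c=0, d=1, e=1): fault-free g0=1, g1=1, g2=1, g3=1, g4=0, g5=1, g6=1, g7=1, g8=1 → 1; observed 0. Eliminates g3 stuck-at-1, g3 inverted output, g4 stuck-at-1, g4 inverted output, g5 stuck-at-1, g6 stuck-at-1, g7 stuck-at-1, g8 stuck-at-1.
Test 3 (a=1, b=0, c=0, d=1, e=0): fault-free g0=1, g1=1, g2=1, g3=0, g4=1, g5=0, g6=1, g7=1, g8=1 → 1; observed 1. Eliminates g6 inverted output, g7 inverted output, g8 inverted output.
Only g5 inverted output is consistent with every test.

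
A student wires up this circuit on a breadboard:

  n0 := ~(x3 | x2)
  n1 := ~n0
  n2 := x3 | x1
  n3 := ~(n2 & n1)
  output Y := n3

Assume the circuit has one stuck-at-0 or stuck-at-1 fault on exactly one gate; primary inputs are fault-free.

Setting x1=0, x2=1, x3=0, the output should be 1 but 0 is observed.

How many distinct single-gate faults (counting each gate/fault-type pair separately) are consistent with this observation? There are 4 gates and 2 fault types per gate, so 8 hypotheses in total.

2

Fault-free: n0=0, n1=1, n2=0, n3=1 → 1. Observed 0.
  n0 stuck-at-0: output 1 ✗
  n0 stuck-at-1: output 1 ✗
  n1 stuck-at-0: output 1 ✗
  n1 stuck-at-1: output 1 ✗
  n2 stuck-at-0: output 1 ✗
  n2 stuck-at-1: output 0 ✓
  n3 stuck-at-0: output 0 ✓
  n3 stuck-at-1: output 1 ✗
Consistent faults: {n2 stuck-at-1, n3 stuck-at-0} — 2 in all.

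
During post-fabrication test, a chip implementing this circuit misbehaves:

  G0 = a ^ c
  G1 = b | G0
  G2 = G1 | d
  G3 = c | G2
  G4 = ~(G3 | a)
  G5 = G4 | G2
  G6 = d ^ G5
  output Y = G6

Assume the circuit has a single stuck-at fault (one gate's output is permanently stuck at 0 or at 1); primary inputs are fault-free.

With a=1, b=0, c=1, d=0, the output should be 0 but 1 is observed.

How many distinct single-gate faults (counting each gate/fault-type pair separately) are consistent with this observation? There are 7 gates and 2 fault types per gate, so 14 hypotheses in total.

6

Fault-free: G0=0, G1=0, G2=0, G3=1, G4=0, G5=0, G6=0 → 0. Observed 1.
  G0 stuck-at-0: output 0 ✗
  G0 stuck-at-1: output 1 ✓
  G1 stuck-at-0: output 0 ✗
  G1 stuck-at-1: output 1 ✓
  G2 stuck-at-0: output 0 ✗
  G2 stuck-at-1: output 1 ✓
  G3 stuck-at-0: output 0 ✗
  G3 stuck-at-1: output 0 ✗
  G4 stuck-at-0: output 0 ✗
  G4 stuck-at-1: output 1 ✓
  G5 stuck-at-0: output 0 ✗
  G5 stuck-at-1: output 1 ✓
  G6 stuck-at-0: output 0 ✗
  G6 stuck-at-1: output 1 ✓
Consistent faults: {G0 stuck-at-1, G1 stuck-at-1, G2 stuck-at-1, G4 stuck-at-1, G5 stuck-at-1, G6 stuck-at-1} — 6 in all.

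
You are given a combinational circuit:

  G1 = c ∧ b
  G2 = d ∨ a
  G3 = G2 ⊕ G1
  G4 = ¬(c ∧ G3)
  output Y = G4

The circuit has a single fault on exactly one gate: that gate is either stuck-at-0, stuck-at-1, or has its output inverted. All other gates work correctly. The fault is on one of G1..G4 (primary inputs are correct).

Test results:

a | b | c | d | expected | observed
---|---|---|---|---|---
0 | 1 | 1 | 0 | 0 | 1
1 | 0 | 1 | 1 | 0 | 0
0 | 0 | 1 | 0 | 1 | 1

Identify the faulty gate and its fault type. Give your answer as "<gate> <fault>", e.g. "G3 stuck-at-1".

Fault-free values for test 1 (a=0, b=1, c=1, d=0): G1=1, G2=0, G3=1, G4=0, giving Y=0. Observed 1.
Test 1: faults giving observed 1 are {G1 stuck-at-0, G1 inverted output, G2 stuck-at-1, G2 inverted output, G3 stuck-at-0, G3 inverted output, G4 stuck-at-1, G4 inverted output}.
Test 2 (a=1, b=0, c=1, d=1): fault-free G1=0, G2=1, G3=1, G4=0 → 0; observed 0. Eliminates G1 inverted output, G2 inverted output, G3 stuck-at-0, G3 inverted output, G4 stuck-at-1, G4 inverted output.
Test 3 (a=0, b=0, c=1, d=0): fault-free G1=0, G2=0, G3=0, G4=1 → 1; observed 1. Eliminates G2 stuck-at-1.
Only G1 stuck-at-0 is consistent with every test.

G1 stuck-at-0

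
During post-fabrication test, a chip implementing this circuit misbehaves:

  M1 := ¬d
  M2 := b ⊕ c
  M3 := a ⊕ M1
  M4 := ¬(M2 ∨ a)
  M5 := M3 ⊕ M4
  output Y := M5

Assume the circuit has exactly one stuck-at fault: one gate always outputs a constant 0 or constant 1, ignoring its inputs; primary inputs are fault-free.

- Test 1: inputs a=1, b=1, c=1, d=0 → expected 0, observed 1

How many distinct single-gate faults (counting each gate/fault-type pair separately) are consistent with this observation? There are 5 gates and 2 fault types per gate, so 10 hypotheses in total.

Fault-free: M1=1, M2=0, M3=0, M4=0, M5=0 → 0. Observed 1.
  M1 stuck-at-0: output 1 ✓
  M1 stuck-at-1: output 0 ✗
  M2 stuck-at-0: output 0 ✗
  M2 stuck-at-1: output 0 ✗
  M3 stuck-at-0: output 0 ✗
  M3 stuck-at-1: output 1 ✓
  M4 stuck-at-0: output 0 ✗
  M4 stuck-at-1: output 1 ✓
  M5 stuck-at-0: output 0 ✗
  M5 stuck-at-1: output 1 ✓
Consistent faults: {M1 stuck-at-0, M3 stuck-at-1, M4 stuck-at-1, M5 stuck-at-1} — 4 in all.

4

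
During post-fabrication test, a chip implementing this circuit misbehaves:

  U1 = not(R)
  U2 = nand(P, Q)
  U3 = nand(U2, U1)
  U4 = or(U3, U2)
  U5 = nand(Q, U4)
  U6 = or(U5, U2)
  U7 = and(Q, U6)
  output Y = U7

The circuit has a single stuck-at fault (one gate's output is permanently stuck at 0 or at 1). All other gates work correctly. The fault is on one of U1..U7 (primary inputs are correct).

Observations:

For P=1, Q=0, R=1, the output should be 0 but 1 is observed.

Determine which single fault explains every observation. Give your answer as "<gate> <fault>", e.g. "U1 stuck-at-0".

Fault-free values for test 1 (P=1, Q=0, R=1): U1=0, U2=1, U3=1, U4=1, U5=1, U6=1, U7=0, giving Y=0. Observed 1.
Test 1: faults giving observed 1 are {U7 stuck-at-1}.
Only U7 stuck-at-1 is consistent with every test.

U7 stuck-at-1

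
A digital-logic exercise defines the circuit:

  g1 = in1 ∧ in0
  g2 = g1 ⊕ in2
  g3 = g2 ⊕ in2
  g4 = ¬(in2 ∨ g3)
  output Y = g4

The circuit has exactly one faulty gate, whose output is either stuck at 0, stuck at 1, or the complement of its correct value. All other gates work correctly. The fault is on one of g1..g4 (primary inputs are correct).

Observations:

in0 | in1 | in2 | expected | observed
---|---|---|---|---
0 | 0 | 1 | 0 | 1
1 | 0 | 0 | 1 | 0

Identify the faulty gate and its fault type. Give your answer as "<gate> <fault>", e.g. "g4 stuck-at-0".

Fault-free values for test 1 (in0=0, in1=0, in2=1): g1=0, g2=1, g3=0, g4=0, giving Y=0. Observed 1.
Test 1: faults giving observed 1 are {g4 stuck-at-1, g4 inverted output}.
Test 2 (in0=1, in1=0, in2=0): fault-free g1=0, g2=0, g3=0, g4=1 → 1; observed 0. Eliminates g4 stuck-at-1.
Only g4 inverted output is consistent with every test.

g4 inverted output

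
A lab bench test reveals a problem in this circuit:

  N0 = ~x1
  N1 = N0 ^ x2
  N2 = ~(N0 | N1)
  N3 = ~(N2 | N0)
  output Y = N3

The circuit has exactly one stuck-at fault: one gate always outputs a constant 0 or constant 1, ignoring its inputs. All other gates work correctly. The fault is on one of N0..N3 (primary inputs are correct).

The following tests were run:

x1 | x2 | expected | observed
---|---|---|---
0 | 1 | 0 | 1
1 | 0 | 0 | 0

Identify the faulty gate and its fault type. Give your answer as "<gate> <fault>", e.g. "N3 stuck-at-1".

Fault-free values for test 1 (x1=0, x2=1): N0=1, N1=0, N2=0, N3=0, giving Y=0. Observed 1.
Test 1: faults giving observed 1 are {N0 stuck-at-0, N3 stuck-at-1}.
Test 2 (x1=1, x2=0): fault-free N0=0, N1=0, N2=1, N3=0 → 0; observed 0. Eliminates N3 stuck-at-1.
Only N0 stuck-at-0 is consistent with every test.

N0 stuck-at-0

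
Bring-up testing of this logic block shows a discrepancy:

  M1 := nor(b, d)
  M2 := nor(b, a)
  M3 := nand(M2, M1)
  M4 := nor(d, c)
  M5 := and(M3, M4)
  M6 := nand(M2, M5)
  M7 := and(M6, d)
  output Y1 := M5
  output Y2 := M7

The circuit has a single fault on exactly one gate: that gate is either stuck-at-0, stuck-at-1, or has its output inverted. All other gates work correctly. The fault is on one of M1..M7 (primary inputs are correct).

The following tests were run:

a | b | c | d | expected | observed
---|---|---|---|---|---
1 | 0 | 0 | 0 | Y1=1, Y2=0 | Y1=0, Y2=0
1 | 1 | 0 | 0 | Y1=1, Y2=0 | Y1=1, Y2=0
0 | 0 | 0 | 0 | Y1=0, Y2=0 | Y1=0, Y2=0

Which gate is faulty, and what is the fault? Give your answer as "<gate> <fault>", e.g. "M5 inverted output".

Fault-free values for test 1 (a=1, b=0, c=0, d=0): M1=1, M2=0, M3=1, M4=1, M5=1, M6=1, M7=0, giving Y1=1, Y2=0. Observed Y1=0, Y2=0.
Test 1: faults giving observed Y1=0, Y2=0 are {M2 stuck-at-1, M2 inverted output, M3 stuck-at-0, M3 inverted output, M4 stuck-at-0, M4 inverted output, M5 stuck-at-0, M5 inverted output}.
Test 2 (a=1, b=1, c=0, d=0): fault-free M1=0, M2=0, M3=1, M4=1, M5=1, M6=1, M7=0 → Y1=1, Y2=0; observed Y1=1, Y2=0. Eliminates M3 stuck-at-0, M3 inverted output, M4 stuck-at-0, M4 inverted output, M5 stuck-at-0, M5 inverted output.
Test 3 (a=0, b=0, c=0, d=0): fault-free M1=1, M2=1, M3=0, M4=1, M5=0, M6=1, M7=0 → Y1=0, Y2=0; observed Y1=0, Y2=0. Eliminates M2 inverted output.
Only M2 stuck-at-1 is consistent with every test.

M2 stuck-at-1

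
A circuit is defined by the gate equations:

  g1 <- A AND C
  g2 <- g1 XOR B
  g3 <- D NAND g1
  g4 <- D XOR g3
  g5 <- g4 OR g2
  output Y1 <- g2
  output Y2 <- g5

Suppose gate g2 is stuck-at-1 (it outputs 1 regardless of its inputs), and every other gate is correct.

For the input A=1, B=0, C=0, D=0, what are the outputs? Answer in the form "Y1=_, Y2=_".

Y1=1, Y2=1

Propagate with g2 forced: g1=0, g2=1 [stuck-at-1], g3=1, g4=1, g5=1.
So the outputs are Y1=1, Y2=1. (Without the fault they would be Y1=0, Y2=1.)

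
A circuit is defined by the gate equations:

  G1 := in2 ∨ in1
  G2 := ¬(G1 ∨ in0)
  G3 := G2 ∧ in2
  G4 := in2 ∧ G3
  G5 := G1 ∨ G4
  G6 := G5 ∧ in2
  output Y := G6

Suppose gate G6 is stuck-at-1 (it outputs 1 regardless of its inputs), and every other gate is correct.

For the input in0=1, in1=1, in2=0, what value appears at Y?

1

Propagate with G6 forced: G1=1, G2=0, G3=0, G4=0, G5=1, G6=1 [stuck-at-1].
So Y = 1. (Without the fault it would be 0.)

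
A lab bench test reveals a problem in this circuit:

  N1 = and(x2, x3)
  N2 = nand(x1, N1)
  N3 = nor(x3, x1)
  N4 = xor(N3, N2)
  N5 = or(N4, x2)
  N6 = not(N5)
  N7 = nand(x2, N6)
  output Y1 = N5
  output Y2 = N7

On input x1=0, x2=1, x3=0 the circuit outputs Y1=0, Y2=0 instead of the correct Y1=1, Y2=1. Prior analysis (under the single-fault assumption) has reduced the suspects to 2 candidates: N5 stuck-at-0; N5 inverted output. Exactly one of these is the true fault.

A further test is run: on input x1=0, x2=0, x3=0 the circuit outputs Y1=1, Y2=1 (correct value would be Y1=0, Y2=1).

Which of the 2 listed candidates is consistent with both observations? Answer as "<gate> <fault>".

Evaluate each candidate on input x1=0, x2=0, x3=0:
  N5 stuck-at-0: N1=0, N2=1, N3=1, N4=0, N5=0 [stuck-at-0], N6=1, N7=1 → Y1=0, Y2=1 — eliminated
  N5 inverted output: N1=0, N2=1, N3=1, N4=0, N5=1 [inverted output], N6=0, N7=1 → Y1=1, Y2=1 — matches
Only N5 inverted output reproduces the observed Y1=1, Y2=1.

N5 inverted output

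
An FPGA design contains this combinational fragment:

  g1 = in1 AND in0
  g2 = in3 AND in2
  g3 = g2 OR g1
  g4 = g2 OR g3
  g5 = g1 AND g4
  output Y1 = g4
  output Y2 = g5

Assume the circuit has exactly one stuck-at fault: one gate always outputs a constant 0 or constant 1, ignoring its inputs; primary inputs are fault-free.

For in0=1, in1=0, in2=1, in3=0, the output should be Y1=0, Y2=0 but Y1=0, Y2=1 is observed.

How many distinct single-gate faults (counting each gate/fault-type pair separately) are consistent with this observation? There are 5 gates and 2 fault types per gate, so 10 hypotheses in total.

1

Fault-free: g1=0, g2=0, g3=0, g4=0, g5=0 → Y1=0, Y2=0. Observed Y1=0, Y2=1.
  g1 stuck-at-0: output Y1=0, Y2=0 ✗
  g1 stuck-at-1: output Y1=1, Y2=1 ✗
  g2 stuck-at-0: output Y1=0, Y2=0 ✗
  g2 stuck-at-1: output Y1=1, Y2=0 ✗
  g3 stuck-at-0: output Y1=0, Y2=0 ✗
  g3 stuck-at-1: output Y1=1, Y2=0 ✗
  g4 stuck-at-0: output Y1=0, Y2=0 ✗
  g4 stuck-at-1: output Y1=1, Y2=0 ✗
  g5 stuck-at-0: output Y1=0, Y2=0 ✗
  g5 stuck-at-1: output Y1=0, Y2=1 ✓
Consistent faults: {g5 stuck-at-1} — 1 in all.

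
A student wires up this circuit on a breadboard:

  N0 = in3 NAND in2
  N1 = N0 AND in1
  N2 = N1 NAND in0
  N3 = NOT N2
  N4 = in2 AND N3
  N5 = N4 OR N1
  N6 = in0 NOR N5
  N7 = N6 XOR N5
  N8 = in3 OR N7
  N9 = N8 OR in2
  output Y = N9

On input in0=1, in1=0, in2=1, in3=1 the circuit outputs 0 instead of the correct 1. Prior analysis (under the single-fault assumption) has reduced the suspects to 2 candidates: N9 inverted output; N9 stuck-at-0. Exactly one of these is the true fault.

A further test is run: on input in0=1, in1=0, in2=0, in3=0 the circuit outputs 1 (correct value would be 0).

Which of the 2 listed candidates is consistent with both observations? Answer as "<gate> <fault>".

N9 inverted output

Evaluate each candidate on input in0=1, in1=0, in2=0, in3=0:
  N9 inverted output: N0=1, N1=0, N2=1, N3=0, N4=0, N5=0, N6=0, N7=0, N8=0, N9=1 [inverted output] → 1 — matches
  N9 stuck-at-0: N0=1, N1=0, N2=1, N3=0, N4=0, N5=0, N6=0, N7=0, N8=0, N9=0 [stuck-at-0] → 0 — eliminated
Only N9 inverted output reproduces the observed 1.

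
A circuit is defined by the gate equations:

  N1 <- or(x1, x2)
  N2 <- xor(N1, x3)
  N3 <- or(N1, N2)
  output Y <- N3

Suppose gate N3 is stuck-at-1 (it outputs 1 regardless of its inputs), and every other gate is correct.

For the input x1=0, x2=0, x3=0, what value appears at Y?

Propagate with N3 forced: N1=0, N2=0, N3=1 [stuck-at-1].
So Y = 1. (Without the fault it would be 0.)

1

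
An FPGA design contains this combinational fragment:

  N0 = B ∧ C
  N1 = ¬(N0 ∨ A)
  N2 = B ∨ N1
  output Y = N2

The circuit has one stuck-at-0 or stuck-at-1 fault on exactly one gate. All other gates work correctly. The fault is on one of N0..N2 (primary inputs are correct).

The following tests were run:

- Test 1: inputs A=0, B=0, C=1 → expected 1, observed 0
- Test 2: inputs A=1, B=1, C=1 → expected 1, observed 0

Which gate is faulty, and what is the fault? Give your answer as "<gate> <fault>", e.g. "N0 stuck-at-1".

N2 stuck-at-0

Fault-free values for test 1 (A=0, B=0, C=1): N0=0, N1=1, N2=1, giving Y=1. Observed 0.
Test 1: faults giving observed 0 are {N0 stuck-at-1, N1 stuck-at-0, N2 stuck-at-0}.
Test 2 (A=1, B=1, C=1): fault-free N0=1, N1=0, N2=1 → 1; observed 0. Eliminates N0 stuck-at-1, N1 stuck-at-0.
Only N2 stuck-at-0 is consistent with every test.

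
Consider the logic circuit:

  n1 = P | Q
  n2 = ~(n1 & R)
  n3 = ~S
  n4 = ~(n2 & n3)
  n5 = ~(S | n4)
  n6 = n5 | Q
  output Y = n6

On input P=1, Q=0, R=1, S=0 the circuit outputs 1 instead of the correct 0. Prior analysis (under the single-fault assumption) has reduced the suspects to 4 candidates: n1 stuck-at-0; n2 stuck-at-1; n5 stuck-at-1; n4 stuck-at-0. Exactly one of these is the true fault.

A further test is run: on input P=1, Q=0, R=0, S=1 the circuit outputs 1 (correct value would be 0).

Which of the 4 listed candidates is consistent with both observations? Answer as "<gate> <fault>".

Evaluate each candidate on input P=1, Q=0, R=0, S=1:
  n1 stuck-at-0: n1=0 [stuck-at-0], n2=1, n3=0, n4=1, n5=0, n6=0 → 0 — eliminated
  n2 stuck-at-1: n1=1, n2=1 [stuck-at-1], n3=0, n4=1, n5=0, n6=0 → 0 — eliminated
  n5 stuck-at-1: n1=1, n2=1, n3=0, n4=1, n5=1 [stuck-at-1], n6=1 → 1 — matches
  n4 stuck-at-0: n1=1, n2=1, n3=0, n4=0 [stuck-at-0], n5=0, n6=0 → 0 — eliminated
Only n5 stuck-at-1 reproduces the observed 1.

n5 stuck-at-1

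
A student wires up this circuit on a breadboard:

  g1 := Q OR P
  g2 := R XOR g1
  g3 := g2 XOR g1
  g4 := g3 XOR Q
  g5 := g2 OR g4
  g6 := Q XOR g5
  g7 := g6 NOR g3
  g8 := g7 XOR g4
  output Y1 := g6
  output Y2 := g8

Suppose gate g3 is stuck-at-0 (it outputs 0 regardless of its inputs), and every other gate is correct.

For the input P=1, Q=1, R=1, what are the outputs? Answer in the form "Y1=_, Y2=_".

Y1=0, Y2=0

Propagate with g3 forced: g1=1, g2=0, g3=0 [stuck-at-0], g4=1, g5=1, g6=0, g7=1, g8=0.
So the outputs are Y1=0, Y2=0. (Without the fault they would be Y1=1, Y2=0.)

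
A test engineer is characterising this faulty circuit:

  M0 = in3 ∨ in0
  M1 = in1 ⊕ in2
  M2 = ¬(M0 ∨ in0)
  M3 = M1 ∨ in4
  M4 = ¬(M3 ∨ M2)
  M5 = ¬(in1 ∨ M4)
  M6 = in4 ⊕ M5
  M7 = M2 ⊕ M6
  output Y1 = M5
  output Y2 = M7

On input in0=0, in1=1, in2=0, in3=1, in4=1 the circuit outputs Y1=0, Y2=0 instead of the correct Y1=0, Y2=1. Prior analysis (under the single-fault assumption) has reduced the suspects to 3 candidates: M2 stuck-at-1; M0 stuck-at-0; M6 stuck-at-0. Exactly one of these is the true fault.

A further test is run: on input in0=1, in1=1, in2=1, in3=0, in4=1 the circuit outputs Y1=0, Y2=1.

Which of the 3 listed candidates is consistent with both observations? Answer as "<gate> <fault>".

Evaluate each candidate on input in0=1, in1=1, in2=1, in3=0, in4=1:
  M2 stuck-at-1: M0=1, M1=0, M2=1 [stuck-at-1], M3=1, M4=0, M5=0, M6=1, M7=0 → Y1=0, Y2=0 — eliminated
  M0 stuck-at-0: M0=0 [stuck-at-0], M1=0, M2=0, M3=1, M4=0, M5=0, M6=1, M7=1 → Y1=0, Y2=1 — matches
  M6 stuck-at-0: M0=1, M1=0, M2=0, M3=1, M4=0, M5=0, M6=0 [stuck-at-0], M7=0 → Y1=0, Y2=0 — eliminated
Only M0 stuck-at-0 reproduces the observed Y1=0, Y2=1.

M0 stuck-at-0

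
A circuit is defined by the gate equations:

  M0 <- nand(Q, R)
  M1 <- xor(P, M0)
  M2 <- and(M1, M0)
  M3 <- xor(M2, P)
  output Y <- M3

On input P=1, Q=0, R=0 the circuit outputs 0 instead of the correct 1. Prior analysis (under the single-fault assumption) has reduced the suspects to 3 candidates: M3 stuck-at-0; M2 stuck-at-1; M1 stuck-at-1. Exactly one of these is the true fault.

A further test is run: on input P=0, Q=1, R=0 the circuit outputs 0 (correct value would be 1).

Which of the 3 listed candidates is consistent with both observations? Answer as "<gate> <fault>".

M3 stuck-at-0

Evaluate each candidate on input P=0, Q=1, R=0:
  M3 stuck-at-0: M0=1, M1=1, M2=1, M3=0 [stuck-at-0] → 0 — matches
  M2 stuck-at-1: M0=1, M1=1, M2=1 [stuck-at-1], M3=1 → 1 — eliminated
  M1 stuck-at-1: M0=1, M1=1 [stuck-at-1], M2=1, M3=1 → 1 — eliminated
Only M3 stuck-at-0 reproduces the observed 0.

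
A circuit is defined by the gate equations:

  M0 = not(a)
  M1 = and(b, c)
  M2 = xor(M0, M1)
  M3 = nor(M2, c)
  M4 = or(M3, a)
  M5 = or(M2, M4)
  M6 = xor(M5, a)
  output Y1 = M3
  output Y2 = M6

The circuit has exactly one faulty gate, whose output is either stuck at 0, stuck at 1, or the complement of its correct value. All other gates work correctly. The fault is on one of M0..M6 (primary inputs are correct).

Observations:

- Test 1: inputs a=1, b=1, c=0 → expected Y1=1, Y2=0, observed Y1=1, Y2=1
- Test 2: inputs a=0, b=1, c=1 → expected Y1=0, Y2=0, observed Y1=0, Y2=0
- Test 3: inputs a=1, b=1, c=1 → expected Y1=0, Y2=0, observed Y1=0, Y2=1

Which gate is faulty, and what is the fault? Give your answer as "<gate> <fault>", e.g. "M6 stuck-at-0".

M5 stuck-at-0

Fault-free values for test 1 (a=1, b=1, c=0): M0=0, M1=0, M2=0, M3=1, M4=1, M5=1, M6=0, giving Y1=1, Y2=0. Observed Y1=1, Y2=1.
Test 1: faults giving observed Y1=1, Y2=1 are {M4 stuck-at-0, M4 inverted output, M5 stuck-at-0, M5 inverted output, M6 stuck-at-1, M6 inverted output}.
Test 2 (a=0, b=1, c=1): fault-free M0=1, M1=1, M2=0, M3=0, M4=0, M5=0, M6=0 → Y1=0, Y2=0; observed Y1=0, Y2=0. Eliminates M4 inverted output, M5 inverted output, M6 stuck-at-1, M6 inverted output.
Test 3 (a=1, b=1, c=1): fault-free M0=0, M1=1, M2=1, M3=0, M4=1, M5=1, M6=0 → Y1=0, Y2=0; observed Y1=0, Y2=1. Eliminates M4 stuck-at-0.
Only M5 stuck-at-0 is consistent with every test.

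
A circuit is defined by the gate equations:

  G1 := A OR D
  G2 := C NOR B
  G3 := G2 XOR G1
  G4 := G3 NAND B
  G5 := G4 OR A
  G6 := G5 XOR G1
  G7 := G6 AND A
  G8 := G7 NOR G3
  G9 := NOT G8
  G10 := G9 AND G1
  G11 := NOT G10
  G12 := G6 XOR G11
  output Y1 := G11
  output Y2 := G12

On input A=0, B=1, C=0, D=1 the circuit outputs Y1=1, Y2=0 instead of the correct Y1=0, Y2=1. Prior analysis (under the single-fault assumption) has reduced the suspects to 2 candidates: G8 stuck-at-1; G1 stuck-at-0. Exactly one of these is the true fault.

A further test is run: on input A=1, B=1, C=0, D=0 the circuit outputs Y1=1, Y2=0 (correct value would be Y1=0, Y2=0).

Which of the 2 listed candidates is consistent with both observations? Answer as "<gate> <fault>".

G1 stuck-at-0

Evaluate each candidate on input A=1, B=1, C=0, D=0:
  G8 stuck-at-1: G1=1, G2=0, G3=1, G4=0, G5=1, G6=0, G7=0, G8=1 [stuck-at-1], G9=0, G10=0, G11=1, G12=1 → Y1=1, Y2=1 — eliminated
  G1 stuck-at-0: G1=0 [stuck-at-0], G2=0, G3=0, G4=1, G5=1, G6=1, G7=1, G8=0, G9=1, G10=0, G11=1, G12=0 → Y1=1, Y2=0 — matches
Only G1 stuck-at-0 reproduces the observed Y1=1, Y2=0.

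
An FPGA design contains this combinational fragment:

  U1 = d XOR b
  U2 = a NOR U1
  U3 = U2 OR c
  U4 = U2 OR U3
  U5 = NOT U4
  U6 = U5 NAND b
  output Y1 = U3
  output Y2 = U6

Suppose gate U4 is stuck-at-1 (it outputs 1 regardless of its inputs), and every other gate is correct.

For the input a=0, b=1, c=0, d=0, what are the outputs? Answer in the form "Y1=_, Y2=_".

Y1=0, Y2=1

Propagate with U4 forced: U1=1, U2=0, U3=0, U4=1 [stuck-at-1], U5=0, U6=1.
So the outputs are Y1=0, Y2=1. (Without the fault they would be Y1=0, Y2=0.)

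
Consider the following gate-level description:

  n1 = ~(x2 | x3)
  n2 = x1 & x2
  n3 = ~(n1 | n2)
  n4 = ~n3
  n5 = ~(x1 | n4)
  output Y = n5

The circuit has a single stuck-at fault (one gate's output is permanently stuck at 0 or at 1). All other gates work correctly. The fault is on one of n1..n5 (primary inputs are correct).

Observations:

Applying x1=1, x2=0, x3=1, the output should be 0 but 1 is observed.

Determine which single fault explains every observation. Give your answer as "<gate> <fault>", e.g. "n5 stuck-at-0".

n5 stuck-at-1

Fault-free values for test 1 (x1=1, x2=0, x3=1): n1=0, n2=0, n3=1, n4=0, n5=0, giving Y=0. Observed 1.
Test 1: faults giving observed 1 are {n5 stuck-at-1}.
Only n5 stuck-at-1 is consistent with every test.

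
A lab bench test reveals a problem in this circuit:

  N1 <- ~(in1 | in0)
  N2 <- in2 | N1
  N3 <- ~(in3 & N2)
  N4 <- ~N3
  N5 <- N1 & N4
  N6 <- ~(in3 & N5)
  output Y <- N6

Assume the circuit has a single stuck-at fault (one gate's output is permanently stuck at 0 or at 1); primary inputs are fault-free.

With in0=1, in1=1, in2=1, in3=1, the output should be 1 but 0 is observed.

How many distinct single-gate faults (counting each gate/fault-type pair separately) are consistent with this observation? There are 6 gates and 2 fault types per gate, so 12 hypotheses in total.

Fault-free: N1=0, N2=1, N3=0, N4=1, N5=0, N6=1 → 1. Observed 0.
  N1 stuck-at-0: output 1 ✗
  N1 stuck-at-1: output 0 ✓
  N2 stuck-at-0: output 1 ✗
  N2 stuck-at-1: output 1 ✗
  N3 stuck-at-0: output 1 ✗
  N3 stuck-at-1: output 1 ✗
  N4 stuck-at-0: output 1 ✗
  N4 stuck-at-1: output 1 ✗
  N5 stuck-at-0: output 1 ✗
  N5 stuck-at-1: output 0 ✓
  N6 stuck-at-0: output 0 ✓
  N6 stuck-at-1: output 1 ✗
Consistent faults: {N1 stuck-at-1, N5 stuck-at-1, N6 stuck-at-0} — 3 in all.

3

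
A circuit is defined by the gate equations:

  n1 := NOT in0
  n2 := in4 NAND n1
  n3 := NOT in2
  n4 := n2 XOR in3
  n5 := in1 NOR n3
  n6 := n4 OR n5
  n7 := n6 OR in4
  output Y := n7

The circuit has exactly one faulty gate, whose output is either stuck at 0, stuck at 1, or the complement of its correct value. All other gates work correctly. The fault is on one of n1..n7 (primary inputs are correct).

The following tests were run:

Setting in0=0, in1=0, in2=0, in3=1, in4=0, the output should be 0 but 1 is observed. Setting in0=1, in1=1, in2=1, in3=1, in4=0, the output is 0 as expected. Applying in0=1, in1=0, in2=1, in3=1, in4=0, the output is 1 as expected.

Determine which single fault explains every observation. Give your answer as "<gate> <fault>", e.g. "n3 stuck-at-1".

Fault-free values for test 1 (in0=0, in1=0, in2=0, in3=1, in4=0): n1=1, n2=1, n3=1, n4=0, n5=0, n6=0, n7=0, giving Y=0. Observed 1.
Test 1: faults giving observed 1 are {n2 stuck-at-0, n2 inverted output, n3 stuck-at-0, n3 inverted output, n4 stuck-at-1, n4 inverted output, n5 stuck-at-1, n5 inverted output, n6 stuck-at-1, n6 inverted output, n7 stuck-at-1, n7 inverted output}.
Test 2 (in0=1, in1=1, in2=1, in3=1, in4=0): fault-free n1=0, n2=1, n3=0, n4=0, n5=0, n6=0, n7=0 → 0; observed 0. Eliminates n2 stuck-at-0, n2 inverted output, n4 stuck-at-1, n4 inverted output, n5 stuck-at-1, n5 inverted output, n6 stuck-at-1, n6 inverted output, n7 stuck-at-1, n7 inverted output.
Test 3 (in0=1, in1=0, in2=1, in3=1, in4=0): fault-free n1=0, n2=1, n3=0, n4=0, n5=1, n6=1, n7=1 → 1; observed 1. Eliminates n3 inverted output.
Only n3 stuck-at-0 is consistent with every test.

n3 stuck-at-0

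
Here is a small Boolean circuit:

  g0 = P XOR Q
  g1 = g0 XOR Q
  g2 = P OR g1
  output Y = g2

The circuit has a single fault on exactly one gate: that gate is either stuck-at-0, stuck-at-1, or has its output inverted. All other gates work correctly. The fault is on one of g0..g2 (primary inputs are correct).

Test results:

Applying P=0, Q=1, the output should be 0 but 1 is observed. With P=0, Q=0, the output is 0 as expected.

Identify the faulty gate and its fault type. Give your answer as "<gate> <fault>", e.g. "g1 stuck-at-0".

g0 stuck-at-0

Fault-free values for test 1 (P=0, Q=1): g0=1, g1=0, g2=0, giving Y=0. Observed 1.
Test 1: faults giving observed 1 are {g0 stuck-at-0, g0 inverted output, g1 stuck-at-1, g1 inverted output, g2 stuck-at-1, g2 inverted output}.
Test 2 (P=0, Q=0): fault-free g0=0, g1=0, g2=0 → 0; observed 0. Eliminates g0 inverted output, g1 stuck-at-1, g1 inverted output, g2 stuck-at-1, g2 inverted output.
Only g0 stuck-at-0 is consistent with every test.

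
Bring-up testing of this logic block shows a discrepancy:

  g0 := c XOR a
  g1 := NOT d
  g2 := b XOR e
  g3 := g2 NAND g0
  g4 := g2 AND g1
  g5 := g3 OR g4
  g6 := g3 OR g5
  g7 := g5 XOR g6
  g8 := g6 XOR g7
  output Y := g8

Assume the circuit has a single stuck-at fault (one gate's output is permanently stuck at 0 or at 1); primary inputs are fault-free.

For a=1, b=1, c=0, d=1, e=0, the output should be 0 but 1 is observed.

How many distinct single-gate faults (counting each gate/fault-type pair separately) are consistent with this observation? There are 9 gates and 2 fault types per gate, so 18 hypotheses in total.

8

Fault-free: g0=1, g1=0, g2=1, g3=0, g4=0, g5=0, g6=0, g7=0, g8=0 → 0. Observed 1.
  g0: stuck-at-0 ✓; others ✗
  g1: stuck-at-1 ✓; others ✗
  g2: stuck-at-0 ✓; others ✗
  g3: stuck-at-1 ✓; others ✗
  g4: stuck-at-1 ✓; others ✗
  g5: stuck-at-1 ✓; others ✗
  g6: none of the 2 fault types match ✗
  g7: stuck-at-1 ✓; others ✗
  g8: stuck-at-1 ✓; others ✗
Consistent faults: {g0 stuck-at-0, g1 stuck-at-1, g2 stuck-at-0, g3 stuck-at-1, g4 stuck-at-1, g5 stuck-at-1, g7 stuck-at-1, g8 stuck-at-1} — 8 in all.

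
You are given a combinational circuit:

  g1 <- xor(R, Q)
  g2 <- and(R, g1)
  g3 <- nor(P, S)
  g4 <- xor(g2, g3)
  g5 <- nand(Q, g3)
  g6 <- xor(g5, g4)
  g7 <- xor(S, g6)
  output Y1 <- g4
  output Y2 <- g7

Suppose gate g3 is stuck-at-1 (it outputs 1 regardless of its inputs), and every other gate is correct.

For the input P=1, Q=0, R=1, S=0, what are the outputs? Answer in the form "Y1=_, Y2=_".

Y1=0, Y2=1

Propagate with g3 forced: g1=1, g2=1, g3=1 [stuck-at-1], g4=0, g5=1, g6=1, g7=1.
So the outputs are Y1=0, Y2=1. (Without the fault they would be Y1=1, Y2=0.)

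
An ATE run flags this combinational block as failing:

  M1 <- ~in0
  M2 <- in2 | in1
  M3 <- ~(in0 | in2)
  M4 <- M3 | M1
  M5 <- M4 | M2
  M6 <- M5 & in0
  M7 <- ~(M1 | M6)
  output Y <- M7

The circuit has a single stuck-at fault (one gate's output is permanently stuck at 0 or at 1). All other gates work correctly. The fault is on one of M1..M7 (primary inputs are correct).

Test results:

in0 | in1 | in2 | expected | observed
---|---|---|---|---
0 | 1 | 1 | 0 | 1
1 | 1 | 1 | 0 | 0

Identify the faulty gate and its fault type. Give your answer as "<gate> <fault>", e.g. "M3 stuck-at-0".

M1 stuck-at-0

Fault-free values for test 1 (in0=0, in1=1, in2=1): M1=1, M2=1, M3=0, M4=1, M5=1, M6=0, M7=0, giving Y=0. Observed 1.
Test 1: faults giving observed 1 are {M1 stuck-at-0, M7 stuck-at-1}.
Test 2 (in0=1, in1=1, in2=1): fault-free M1=0, M2=1, M3=0, M4=0, M5=1, M6=1, M7=0 → 0; observed 0. Eliminates M7 stuck-at-1.
Only M1 stuck-at-0 is consistent with every test.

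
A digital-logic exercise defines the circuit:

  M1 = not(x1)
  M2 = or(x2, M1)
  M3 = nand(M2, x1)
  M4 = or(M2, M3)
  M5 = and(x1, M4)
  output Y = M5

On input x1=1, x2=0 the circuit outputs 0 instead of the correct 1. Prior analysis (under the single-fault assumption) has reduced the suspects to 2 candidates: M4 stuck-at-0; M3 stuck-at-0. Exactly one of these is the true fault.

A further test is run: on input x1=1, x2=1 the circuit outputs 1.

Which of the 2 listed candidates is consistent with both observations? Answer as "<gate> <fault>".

Evaluate each candidate on input x1=1, x2=1:
  M4 stuck-at-0: M1=0, M2=1, M3=0, M4=0 [stuck-at-0], M5=0 → 0 — eliminated
  M3 stuck-at-0: M1=0, M2=1, M3=0 [stuck-at-0], M4=1, M5=1 → 1 — matches
Only M3 stuck-at-0 reproduces the observed 1.

M3 stuck-at-0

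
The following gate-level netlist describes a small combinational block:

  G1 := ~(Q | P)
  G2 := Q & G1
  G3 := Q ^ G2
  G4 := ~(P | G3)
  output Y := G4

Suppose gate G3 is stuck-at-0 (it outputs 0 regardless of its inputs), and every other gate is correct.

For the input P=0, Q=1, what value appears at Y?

Propagate with G3 forced: G1=0, G2=0, G3=0 [stuck-at-0], G4=1.
So Y = 1. (Without the fault it would be 0.)

1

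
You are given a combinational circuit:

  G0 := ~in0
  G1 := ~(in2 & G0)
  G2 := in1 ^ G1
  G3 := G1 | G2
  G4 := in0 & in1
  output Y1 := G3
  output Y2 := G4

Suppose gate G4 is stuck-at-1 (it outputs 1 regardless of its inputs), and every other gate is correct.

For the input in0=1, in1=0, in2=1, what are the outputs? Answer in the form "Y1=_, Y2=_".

Y1=1, Y2=1

Propagate with G4 forced: G0=0, G1=1, G2=1, G3=1, G4=1 [stuck-at-1].
So the outputs are Y1=1, Y2=1. (Without the fault they would be Y1=1, Y2=0.)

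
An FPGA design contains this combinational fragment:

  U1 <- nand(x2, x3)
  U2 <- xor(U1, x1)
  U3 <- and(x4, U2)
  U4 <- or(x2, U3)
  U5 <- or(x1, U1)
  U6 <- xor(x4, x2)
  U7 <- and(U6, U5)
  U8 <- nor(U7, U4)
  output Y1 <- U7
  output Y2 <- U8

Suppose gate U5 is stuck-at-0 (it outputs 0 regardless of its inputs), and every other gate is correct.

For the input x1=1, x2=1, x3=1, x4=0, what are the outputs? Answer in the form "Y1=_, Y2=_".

Y1=0, Y2=0

Propagate with U5 forced: U1=0, U2=1, U3=0, U4=1, U5=0 [stuck-at-0], U6=1, U7=0, U8=0.
So the outputs are Y1=0, Y2=0. (Without the fault they would be Y1=1, Y2=0.)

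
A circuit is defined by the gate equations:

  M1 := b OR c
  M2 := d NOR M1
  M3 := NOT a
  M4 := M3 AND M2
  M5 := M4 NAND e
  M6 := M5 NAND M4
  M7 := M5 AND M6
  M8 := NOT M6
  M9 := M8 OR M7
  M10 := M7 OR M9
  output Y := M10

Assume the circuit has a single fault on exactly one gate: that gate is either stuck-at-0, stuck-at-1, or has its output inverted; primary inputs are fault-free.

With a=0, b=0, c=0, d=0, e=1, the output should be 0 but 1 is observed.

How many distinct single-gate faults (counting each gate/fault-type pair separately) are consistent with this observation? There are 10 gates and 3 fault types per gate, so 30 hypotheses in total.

Fault-free: M1=0, M2=1, M3=1, M4=1, M5=0, M6=1, M7=0, M8=0, M9=0, M10=0 → 0. Observed 1.
  M1: stuck-at-1, inverted output ✓; others ✗
  M2: stuck-at-0, inverted output ✓; others ✗
  M3: stuck-at-0, inverted output ✓; others ✗
  M4: stuck-at-0, inverted output ✓; others ✗
  M5: stuck-at-1, inverted output ✓; others ✗
  M6: stuck-at-0, inverted output ✓; others ✗
  M7: stuck-at-1, inverted output ✓; others ✗
  M8: stuck-at-1, inverted output ✓; others ✗
  M9: stuck-at-1, inverted output ✓; others ✗
  M10: stuck-at-1, inverted output ✓; others ✗
Consistent faults: {M1 stuck-at-1, M1 inverted output, M2 stuck-at-0, M2 inverted output, M3 stuck-at-0, M3 inverted output, M4 stuck-at-0, M4 inverted output, M5 stuck-at-1, M5 inverted output, M6 stuck-at-0, M6 inverted output, M7 stuck-at-1, M7 inverted output, M8 stuck-at-1, M8 inverted output, M9 stuck-at-1, M9 inverted output, M10 stuck-at-1, M10 inverted output} — 20 in all.

20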